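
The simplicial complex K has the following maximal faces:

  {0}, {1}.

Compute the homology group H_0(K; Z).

We work with the vertex ordering 0 < 1. The simplices of K, each written with vertices in increasing order, are:

  0-simplices (2): [0], [1]

giving chain groups C_0 ≅ Z^2.

From H_k ≅ ker(∂_k) / im(∂_{k+1}) we obtain:

  H_0: rank C_0 − rank ∂_1 = 2 − 0 = 2, and there is no ∂_1, so H_0 ≅ Z^2.

H_0 = Z^2.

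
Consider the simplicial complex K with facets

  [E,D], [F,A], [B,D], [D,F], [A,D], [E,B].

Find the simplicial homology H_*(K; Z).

K has 5 vertices, 6 edges.
rank ∂_0 = 0, rank ∂_1 = 4 ⇒ b_0 = 5 − 0 − 4 = 1; all invariant factors of ∂_1 are 1 so no torsion. So H_0 = Z.
rank ∂_1 = 4, rank ∂_2 = 0 ⇒ b_1 = 6 − 4 − 0 = 2. So H_1 = Z^2.

H_0 = Z,  H_1 = Z^2.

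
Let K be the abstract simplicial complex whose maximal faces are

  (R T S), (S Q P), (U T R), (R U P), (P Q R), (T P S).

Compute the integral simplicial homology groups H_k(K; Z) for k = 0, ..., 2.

Take the total order P < Q < R < S < T < U on the vertex set. Then K (dimension 2) consists of the simplices:

  0-simplices (6): P, Q, R, S, T, U
  1-simplices (12): PQ, PR, PS, PT, PU, QR, QS, RS, RT, RU, ST, TU
  2-simplices (6): PQR, PQS, PRU, PST, RST, RTU

so the chain groups are C_0 ≅ Z^6, C_1 ≅ Z^12, C_2 ≅ Z^6.

Boundary ∂_1: C_1 → C_0 maps an edge to its endpoints' difference, ∂[p,q] = q − p.
The 6×12 boundary matrix has rank 5 and Smith normal form diag(1,1,1,1,1).

Boundary ∂_2: C_2 → C_1 maps a triangle to the signed sum of its edges. For instance
  ∂RST = ST − RT + RS,
  ∂PST = ST − PT + PS.
As a 12×6 matrix over Z this has rank 6, with invariant factors (1,1,1,1,1,1).

Computing H_k = (kernel of ∂_k) / (image of ∂_{k+1}):

  H_0: rank C_0 − rank ∂_1 = 6 − 5 = 1, and the invariant factors of ∂_1 are all 1, so H_0 = Z.
  H_1: rank ker ∂_1 − rank ∂_2 = (12 − 5) − 6 = 1, and the invariant factors of ∂_2 are all 1, so H_1 = Z.
  H_2: rank ker ∂_2 − rank ∂_3 = (6 − 6) − 0 = 0, and there is no ∂_3, so H_2 = 0.

(K is a triangulation of the cylinder S^1 x I.)

H_0 = Z,  H_1 = Z,  H_2 = 0.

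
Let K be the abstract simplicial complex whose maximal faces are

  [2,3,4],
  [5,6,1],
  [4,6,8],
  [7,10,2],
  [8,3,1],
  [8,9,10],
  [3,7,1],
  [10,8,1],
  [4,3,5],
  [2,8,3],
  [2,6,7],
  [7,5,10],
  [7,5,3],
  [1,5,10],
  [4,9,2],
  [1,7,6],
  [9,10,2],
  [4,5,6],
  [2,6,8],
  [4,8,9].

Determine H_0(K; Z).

Fix the vertex order 1 < 2 < 3 < 4 < 5 < 6 < 7 < 8 < 9 < 10 and write every simplex with vertices in increasing order. Then dim K = 2 and the simplices of K are:

  0-simplices (10): [1], [2], [3], [4], [5], [6], [7], [8], [9], [10]
  1-simplices (30): (30 of them)
  2-simplices (20): (20 of them)

so the chain groups are C_0 ≅ Z^10, C_1 ≅ Z^30, C_2 ≅ Z^20.

∂_1: C_1 → C_0 sends each edge [p,q] (with p < q) to q − p.
This gives a 10×30 integer matrix of rank 9; reducing to Smith normal form yields diagonal entries (1,1,1,1,1,1,1,1,1).

Boundary ∂_2: C_2 → C_1 maps a triangle to the signed sum of its edges. For instance
  ∂[2,6,8] = [6,8] − [2,8] + [2,6],
  ∂[1,3,7] = [3,7] − [1,7] + [1,3].
The resulting 30×20 matrix has rank 20, and its Smith normal form has invariant factors (1,1,1,1,1,1,1,1,1,1,1,1,1,1,1,1,1,1,1,2).

Now H_k = ker ∂_k / im ∂_{k+1}, so:

  H_0: rank C_0 − rank ∂_1 = 10 − 9 = 1, and the invariant factors of ∂_1 are all 1, so H_0 = Z.

(K is a triangulation of the Klein bottle.)

H_0 = Z.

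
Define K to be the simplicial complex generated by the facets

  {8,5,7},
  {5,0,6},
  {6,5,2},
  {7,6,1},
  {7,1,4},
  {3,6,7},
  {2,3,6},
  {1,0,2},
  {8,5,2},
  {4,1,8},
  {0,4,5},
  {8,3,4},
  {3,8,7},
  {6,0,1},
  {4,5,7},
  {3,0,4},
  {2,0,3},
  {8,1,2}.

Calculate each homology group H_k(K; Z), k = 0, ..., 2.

Fix the vertex order 0 < 1 < 2 < 3 < 4 < 5 < 6 < 7 < 8 and write every simplex with vertices in increasing order. Then dim K = 2 and the simplices of K are:

  0-simplices (9): [0], [1], [2], [3], [4], [5], [6], [7], [8]
  1-simplices (27): (27 of them)
  2-simplices (18): [0,1,2], [0,1,6], [0,2,3], [0,3,4], [0,4,5], [0,5,6], [1,2,8], [1,4,7], [1,4,8], [1,6,7], [2,3,6], [2,5,6], [2,5,8], [3,4,8], [3,6,7], [3,7,8], [4,5,7], [5,7,8]

so the chain groups are C_0 ≅ Z^9, C_1 ≅ Z^27, C_2 ≅ Z^18.

The boundary map ∂_1: C_1 → C_0 is given by ∂[p,q] = [q] − [p]. For instance
  ∂[4,8] = [8] − [4].
The resulting 9×27 matrix has rank 8, and its Smith normal form has invariant factors (1,1,1,1,1,1,1,1).

Boundary ∂_2: C_2 → C_1 maps a triangle to the signed sum of its edges. For instance
  ∂[0,5,6] = [5,6] − [0,6] + [0,5],
  ∂[5,7,8] = [7,8] − [5,8] + [5,7].
As a 27×18 matrix over Z this has rank 18, with invariant factors (1,1,1,1,1,1,1,1,1,1,1,1,1,1,1,1,1,2).

Computing H_k = (kernel of ∂_k) / (image of ∂_{k+1}):

  H_0: rank C_0 − rank ∂_1 = 9 − 8 = 1, and the invariant factors of ∂_1 are all 1, so H_0 = Z.
  H_1: rank ker ∂_1 − rank ∂_2 = (27 − 8) − 18 = 1, and ∂_2 has invariant factor 2 > 1, so H_1 = Z ⊕ Z/2.
  H_2: rank ker ∂_2 − rank ∂_3 = (18 − 18) − 0 = 0, and there is no ∂_3, so H_2 = 0.

H_0 ≅ Z,  H_1 ≅ Z ⊕ Z/2,  H_2 = 0.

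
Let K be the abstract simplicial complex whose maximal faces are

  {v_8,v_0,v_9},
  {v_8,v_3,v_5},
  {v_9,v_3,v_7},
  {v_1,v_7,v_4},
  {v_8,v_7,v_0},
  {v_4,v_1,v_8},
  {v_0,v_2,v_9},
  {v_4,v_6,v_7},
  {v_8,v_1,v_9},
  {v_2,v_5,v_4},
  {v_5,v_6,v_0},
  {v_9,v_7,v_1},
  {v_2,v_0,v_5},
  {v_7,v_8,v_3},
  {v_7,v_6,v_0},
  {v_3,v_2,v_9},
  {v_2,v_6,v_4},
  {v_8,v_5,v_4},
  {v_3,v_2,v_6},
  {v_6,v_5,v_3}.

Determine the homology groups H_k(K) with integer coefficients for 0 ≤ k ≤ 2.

H_0 ≅ Z,  H_1 ≅ Z ⊕ Z/2,  H_2 = 0.

We work with the vertex ordering v_0 < v_1 < v_2 < v_3 < v_4 < v_5 < v_6 < v_7 < v_8 < v_9. The simplices of K, each written with vertices in increasing order, are:

  0-simplices (10): [v_0], [v_1], [v_2], [v_3], [v_4], [v_5], [v_6], [v_7], [v_8], [v_9]
  1-simplices (30): (30 of them)
  2-simplices (20): (20 of them)

so the chain groups are C_0 ≅ Z^10, C_1 ≅ Z^30, C_2 ≅ Z^20.

∂_1: C_1 → C_0 maps an edge to its endpoints' difference, ∂[p,q] = q − p.
The resulting 10×30 matrix has rank 9, and its Smith normal form has invariant factors (1,1,1,1,1,1,1,1,1).

The boundary map ∂_2: C_2 → C_1 maps a triangle to the signed sum of its edges. For instance
  ∂[v_4,v_6,v_7] = [v_6,v_7] − [v_4,v_7] + [v_4,v_6],
  ∂[v_2,v_4,v_5] = [v_4,v_5] − [v_2,v_5] + [v_2,v_4].
This gives a 30×20 integer matrix of rank 20; reducing to Smith normal form yields diagonal entries (1,1,1,1,1,1,1,1,1,1,1,1,1,1,1,1,1,1,1,2).

From H_k ≅ ker(∂_k) / im(∂_{k+1}) we obtain:

  H_0: rank C_0 − rank ∂_1 = 10 − 9 = 1, and the invariant factors of ∂_1 are all 1, so H_0 = Z.
  H_1: rank ker ∂_1 − rank ∂_2 = (30 − 9) − 20 = 1, and ∂_2 has invariant factor 2 > 1, so H_1 = Z ⊕ Z/2.
  H_2: rank ker ∂_2 − rank ∂_3 = (20 − 20) − 0 = 0, and there is no ∂_3, so H_2 = 0.

As a check, the Euler characteristic is 10 − 30 + 20 = 0, which agrees with 1 − 1 + 0 = 0.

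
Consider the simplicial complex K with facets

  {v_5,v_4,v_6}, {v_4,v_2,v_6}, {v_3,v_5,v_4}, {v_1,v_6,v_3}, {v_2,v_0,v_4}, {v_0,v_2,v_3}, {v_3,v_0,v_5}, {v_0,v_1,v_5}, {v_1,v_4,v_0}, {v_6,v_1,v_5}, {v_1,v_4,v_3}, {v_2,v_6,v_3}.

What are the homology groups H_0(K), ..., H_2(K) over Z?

H_0 = Z,  H_1 = Z/2Z,  H_2 = 0.

We work with the vertex ordering v_0 < v_1 < v_2 < v_3 < v_4 < v_5 < v_6. The simplices of K, each written with vertices in increasing order, are:

  0-simplices (7): [v_0], [v_1], [v_2], [v_3], [v_4], [v_5], [v_6]
  1-simplices (18): (18 of them)
  2-simplices (12): (12 of them)

so the chain groups are C_0 ≅ Z^7, C_1 ≅ Z^18, C_2 ≅ Z^12.

Boundary ∂_1: C_1 → C_0 sends each edge [p,q] (with p < q) to q − p.
The 7×18 boundary matrix has rank 6 and Smith normal form diag(1,1,1,1,1,1).

The boundary map ∂_2: C_2 → C_1 sends each 2-simplex [p,q,r] to [q,r] − [p,r] + [p,q]. For instance
  ∂[v_0,v_1,v_5] = [v_1,v_5] − [v_0,v_5] + [v_0,v_1],
  ∂[v_2,v_3,v_6] = [v_3,v_6] − [v_2,v_6] + [v_2,v_3].
This gives a 18×12 integer matrix of rank 12; reducing to Smith normal form yields diagonal entries (1,1,1,1,1,1,1,1,1,1,1,2).

From H_k ≅ ker(∂_k) / im(∂_{k+1}) we obtain:

  H_0: rank C_0 − rank ∂_1 = 7 − 6 = 1, and the invariant factors of ∂_1 are all 1, so H_0 ≅ Z.
  H_1: rank ker ∂_1 − rank ∂_2 = (18 − 6) − 12 = 0, and ∂_2 has invariant factor 2 > 1, so H_1 ≅ Z/2Z.
  H_2: rank ker ∂_2 − rank ∂_3 = (12 − 12) − 0 = 0, and there is no ∂_3, so H_2 ≅ 0.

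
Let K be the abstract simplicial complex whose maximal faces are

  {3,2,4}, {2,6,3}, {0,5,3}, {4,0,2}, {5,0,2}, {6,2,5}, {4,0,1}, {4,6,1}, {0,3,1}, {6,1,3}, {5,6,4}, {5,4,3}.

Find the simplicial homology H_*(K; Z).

H_0 = Z,  H_1 = Z/2Z,  H_2 = 0.

We work with the vertex ordering 0 < 1 < 2 < 3 < 4 < 5 < 6. The simplices of K, each written with vertices in increasing order, are:

  0-simplices (7): [0], [1], [2], [3], [4], [5], [6]
  1-simplices (18): [0,1], [0,2], [0,3], [0,4], [0,5], [1,3], [1,4], [1,6], [2,3], [2,4], [2,5], [2,6], [3,4], [3,5], [3,6], [4,5], [4,6], [5,6]
  2-simplices (12): [0,1,3], [0,1,4], [0,2,4], [0,2,5], [0,3,5], [1,3,6], [1,4,6], [2,3,4], [2,3,6], [2,5,6], [3,4,5], [4,5,6]

so the chain groups are C_0 ≅ Z^7, C_1 ≅ Z^18, C_2 ≅ Z^12.

∂_1: C_1 → C_0 maps an edge to its endpoints' difference, ∂[p,q] = q − p. For instance
  ∂[2,6] = [6] − [2].
This gives a 7×18 integer matrix of rank 6; reducing to Smith normal form yields diagonal entries (1,1,1,1,1,1).

∂_2: C_2 → C_1 sends each 2-simplex [p,q,r] to [q,r] − [p,r] + [p,q]. For instance
  ∂[1,4,6] = [4,6] − [1,6] + [1,4],
  ∂[0,1,3] = [1,3] − [0,3] + [0,1].
This gives a 18×12 integer matrix of rank 12; reducing to Smith normal form yields diagonal entries (1,1,1,1,1,1,1,1,1,1,1,2).

Computing H_k = (kernel of ∂_k) / (image of ∂_{k+1}):

  H_0: rank C_0 − rank ∂_1 = 7 − 6 = 1, and the invariant factors of ∂_1 are all 1, so H_0 ≅ Z.
  H_1: rank ker ∂_1 − rank ∂_2 = (18 − 6) − 12 = 0, and ∂_2 has invariant factor 2 > 1, so H_1 ≅ Z/2Z.
  H_2: rank ker ∂_2 − rank ∂_3 = (12 − 12) − 0 = 0, and there is no ∂_3, so H_2 ≅ 0.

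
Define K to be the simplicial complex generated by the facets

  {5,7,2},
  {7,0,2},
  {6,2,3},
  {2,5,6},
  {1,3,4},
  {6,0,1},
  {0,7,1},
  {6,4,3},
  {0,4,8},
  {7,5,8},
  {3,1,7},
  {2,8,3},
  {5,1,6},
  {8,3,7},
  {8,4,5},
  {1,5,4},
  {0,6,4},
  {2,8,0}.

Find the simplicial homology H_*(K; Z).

H_0 ≅ Z,  H_1 ≅ Z ⊕ Z_2,  H_2 = 0.

Order the vertices as 0 < 1 < 2 < 3 < 4 < 5 < 6 < 7 < 8. Listing each simplex with vertices in this order, K has dimension 2 with simplices:

  0-simplices (9): [0], [1], [2], [3], [4], [5], [6], [7], [8]
  1-simplices (27): (27 of them)
  2-simplices (18): [0,1,6], [0,1,7], [0,2,7], [0,2,8], [0,4,6], [0,4,8], [1,3,4], [1,3,7], [1,4,5], [1,5,6], [2,3,6], [2,3,8], [2,5,6], [2,5,7], [3,4,6], [3,7,8], [4,5,8], [5,7,8]

so the chain groups are C_0 ≅ Z^9, C_1 ≅ Z^27, C_2 ≅ Z^18.

Boundary ∂_1: C_1 → C_0 is given by ∂[p,q] = [q] − [p].
The resulting 9×27 matrix has rank 8, and its Smith normal form has invariant factors (1,1,1,1,1,1,1,1).

Boundary ∂_2: C_2 → C_1 maps a triangle to the signed sum of its edges. For instance
  ∂[0,2,7] = [2,7] − [0,7] + [0,2],
  ∂[0,2,8] = [2,8] − [0,8] + [0,2].
The 27×18 boundary matrix has rank 18 and Smith normal form diag(1,1,1,1,1,1,1,1,1,1,1,1,1,1,1,1,1,2).

Computing H_k = (kernel of ∂_k) / (image of ∂_{k+1}):

  H_0: rank C_0 − rank ∂_1 = 9 − 8 = 1, and the invariant factors of ∂_1 are all 1, so H_0 ≅ Z.
  H_1: rank ker ∂_1 − rank ∂_2 = (27 − 8) − 18 = 1, and ∂_2 has invariant factor 2 > 1, so H_1 ≅ Z ⊕ Z_2.
  H_2: rank ker ∂_2 − rank ∂_3 = (18 − 18) − 0 = 0, and there is no ∂_3, so H_2 ≅ 0.

(K is a triangulation of the Klein bottle.)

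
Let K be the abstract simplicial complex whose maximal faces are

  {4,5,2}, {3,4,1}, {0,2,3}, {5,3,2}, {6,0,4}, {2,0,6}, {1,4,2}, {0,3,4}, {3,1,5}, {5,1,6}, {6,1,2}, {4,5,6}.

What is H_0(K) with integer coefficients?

H_0 = Z.

Fix the vertex order 0 < 1 < 2 < 3 < 4 < 5 < 6 and write every simplex with vertices in increasing order. Then dim K = 2 and the simplices of K are:

  0-simplices (7): [0], [1], [2], [3], [4], [5], [6]
  1-simplices (18): [0,2], [0,3], [0,4], [0,6], [1,2], [1,3], [1,4], [1,5], [1,6], [2,3], [2,4], [2,5], [2,6], [3,4], [3,5], [4,5], [4,6], [5,6]
  2-simplices (12): [0,2,3], [0,2,6], [0,3,4], [0,4,6], [1,2,4], [1,2,6], [1,3,4], [1,3,5], [1,5,6], [2,3,5], [2,4,5], [4,5,6]

giving chain groups C_0 ≅ Z^7, C_1 ≅ Z^18, C_2 ≅ Z^12.

Boundary ∂_1: C_1 → C_0 sends each edge [p,q] (with p < q) to q − p.
The 7×18 boundary matrix has rank 6 and Smith normal form diag(1,1,1,1,1,1).

Boundary ∂_2: C_2 → C_1 acts by ∂[p,q,r] = [q,r] − [p,r] + [p,q]. For instance
  ∂[0,4,6] = [4,6] − [0,6] + [0,4],
  ∂[1,5,6] = [5,6] − [1,6] + [1,5].
As a 18×12 matrix over Z this has rank 12, with invariant factors (1,1,1,1,1,1,1,1,1,1,1,2).

Now H_k = ker ∂_k / im ∂_{k+1}, so:

  H_0: rank C_0 − rank ∂_1 = 7 − 6 = 1, and the invariant factors of ∂_1 are all 1, so H_0 = Z.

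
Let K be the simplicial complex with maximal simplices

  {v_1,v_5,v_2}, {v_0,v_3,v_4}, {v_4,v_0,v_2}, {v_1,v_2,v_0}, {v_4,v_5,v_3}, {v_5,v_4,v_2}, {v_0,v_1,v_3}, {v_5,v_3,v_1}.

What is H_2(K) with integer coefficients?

We work with the vertex ordering v_0 < v_1 < v_2 < v_3 < v_4 < v_5. The simplices of K, each written with vertices in increasing order, are:

  0-simplices (6): [v_0], [v_1], [v_2], [v_3], [v_4], [v_5]
  1-simplices (12): [v_0,v_1], [v_0,v_2], [v_0,v_3], [v_0,v_4], [v_1,v_2], [v_1,v_3], [v_1,v_5], [v_2,v_4], [v_2,v_5], [v_3,v_4], [v_3,v_5], [v_4,v_5]
  2-simplices (8): [v_0,v_1,v_2], [v_0,v_1,v_3], [v_0,v_2,v_4], [v_0,v_3,v_4], [v_1,v_2,v_5], [v_1,v_3,v_5], [v_2,v_4,v_5], [v_3,v_4,v_5]

Hence C_0 ≅ Z^6, C_1 ≅ Z^12, C_2 ≅ Z^8.

∂_1: C_1 → C_0 is given by ∂[p,q] = [q] − [p]. For instance
  ∂[v_0,v_1] = [v_1] − [v_0].
The resulting 6×12 matrix has rank 5, and its Smith normal form has invariant factors (1,1,1,1,1).

Boundary ∂_2: C_2 → C_1 sends each 2-simplex [p,q,r] to [q,r] − [p,r] + [p,q]. For instance
  ∂[v_0,v_1,v_3] = [v_1,v_3] − [v_0,v_3] + [v_0,v_1],
  ∂[v_3,v_4,v_5] = [v_4,v_5] − [v_3,v_5] + [v_3,v_4].
This gives a 12×8 integer matrix of rank 7; reducing to Smith normal form yields diagonal entries (1,1,1,1,1,1,1).

Now H_k = ker ∂_k / im ∂_{k+1}, so:

  H_2: rank ker ∂_2 − rank ∂_3 = (8 − 7) − 0 = 1, and there is no ∂_3, so H_2 = Z.

H_2 = Z.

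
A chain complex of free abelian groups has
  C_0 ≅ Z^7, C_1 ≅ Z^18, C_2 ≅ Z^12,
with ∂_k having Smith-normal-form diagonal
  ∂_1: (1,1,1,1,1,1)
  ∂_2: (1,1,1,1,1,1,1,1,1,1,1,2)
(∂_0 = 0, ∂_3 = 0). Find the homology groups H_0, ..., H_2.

H_0: b_0 = 7 − 0 − 6 = 1; torsion from ∂_1 factors > 1: none. So H_0 ≅ Z.
H_1: b_1 = 18 − 6 − 12 = 0; torsion from ∂_2 factors > 1: [2]. So H_1 ≅ Z/2.
H_2: b_2 = 12 − 12 − 0 = 0; torsion from ∂_3 factors > 1: none. So H_2 ≅ 0.

H_0 ≅ Z,  H_1 ≅ Z/2,  H_2 = 0.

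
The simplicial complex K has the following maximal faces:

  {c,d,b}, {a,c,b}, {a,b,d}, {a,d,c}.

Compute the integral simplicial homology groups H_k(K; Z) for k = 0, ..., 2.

H_0 ≅ Z,  H_1 = 0,  H_2 ≅ Z.

Fix the vertex order a < b < c < d and write every simplex with vertices in increasing order. Then dim K = 2 and the simplices of K are:

  0-simplices (4): a, b, c, d
  1-simplices (6): ab, ac, ad, bc, bd, cd
  2-simplices (4): abc, abd, acd, bcd

so the chain groups are C_0 ≅ Z^4, C_1 ≅ Z^6, C_2 ≅ Z^4.

Boundary ∂_1: C_1 → C_0 is given by ∂[p,q] = [q] − [p]. For instance
  ∂bc = c − b.
As a 4×6 matrix over Z this has rank 3, with invariant factors (1,1,1).

∂_2: C_2 → C_1 acts by ∂[p,q,r] = [q,r] − [p,r] + [p,q]. For instance
  ∂abd = bd − ad + ab,
  ∂abc = bc − ac + ab.
This gives a 6×4 integer matrix of rank 3; reducing to Smith normal form yields diagonal entries (1,1,1).

Now H_k = ker ∂_k / im ∂_{k+1}, so:

  H_0: rank C_0 − rank ∂_1 = 4 − 3 = 1, and the invariant factors of ∂_1 are all 1, so H_0 = Z.
  H_1: rank ker ∂_1 − rank ∂_2 = (6 − 3) − 3 = 0, and the invariant factors of ∂_2 are all 1, so H_1 = 0.
  H_2: rank ker ∂_2 − rank ∂_3 = (4 − 3) − 0 = 1, and there is no ∂_3, so H_2 = Z.

As a check, the Euler characteristic is 4 − 6 + 4 = 2, which agrees with 1 − 0 + 1 = 2.
(K is a triangulation of the 2-sphere S^2.)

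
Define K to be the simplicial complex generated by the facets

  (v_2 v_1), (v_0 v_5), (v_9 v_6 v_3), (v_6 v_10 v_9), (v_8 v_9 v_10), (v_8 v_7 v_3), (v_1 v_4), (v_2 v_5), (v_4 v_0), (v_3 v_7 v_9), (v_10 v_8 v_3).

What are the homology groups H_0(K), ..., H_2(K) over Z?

Order the vertices as v_0 < v_1 < v_2 < v_3 < v_4 < v_5 < v_6 < v_7 < v_8 < v_9 < v_10. Listing each simplex with vertices in this order, K has dimension 2 with simplices:

  0-simplices (11): [v_0], [v_1], [v_2], [v_3], [v_4], [v_5], [v_6], [v_7], [v_8], [v_9], [v_10]
  1-simplices (17): (17 of them)
  2-simplices (6): [v_3,v_6,v_9], [v_3,v_7,v_8], [v_3,v_7,v_9], [v_3,v_8,v_10], [v_6,v_9,v_10], [v_8,v_9,v_10]

so the chain groups are C_0 ≅ Z^11, C_1 ≅ Z^17, C_2 ≅ Z^6.

The boundary map ∂_1: C_1 → C_0 sends each edge [p,q] (with p < q) to q − p. For instance
  ∂[v_6,v_9] = [v_9] − [v_6].
As a 11×17 matrix over Z this has rank 9, with invariant factors (1,1,1,1,1,1,1,1,1).

∂_2: C_2 → C_1 maps a triangle to the signed sum of its edges. For instance
  ∂[v_3,v_7,v_8] = [v_7,v_8] − [v_3,v_8] + [v_3,v_7],
  ∂[v_3,v_6,v_9] = [v_6,v_9] − [v_3,v_9] + [v_3,v_6].
The 17×6 boundary matrix has rank 6 and Smith normal form diag(1,1,1,1,1,1).

Reading off H_k = ker ∂_k / im ∂_{k+1}:

  H_0: rank C_0 − rank ∂_1 = 11 − 9 = 2, and the invariant factors of ∂_1 are all 1, so H_0 = Z^2.
  H_1: rank ker ∂_1 − rank ∂_2 = (17 − 9) − 6 = 2, and the invariant factors of ∂_2 are all 1, so H_1 = Z^2.
  H_2: rank ker ∂_2 − rank ∂_3 = (6 − 6) − 0 = 0, and there is no ∂_3, so H_2 = 0.

As a check, the Euler characteristic is 11 − 17 + 6 = 0, which agrees with 2 − 2 + 0 = 0.

H_0 = Z^2,  H_1 = Z^2,  H_2 = 0.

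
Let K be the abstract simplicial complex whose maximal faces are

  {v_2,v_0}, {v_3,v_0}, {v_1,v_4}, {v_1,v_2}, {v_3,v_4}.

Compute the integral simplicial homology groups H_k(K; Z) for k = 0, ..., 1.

H_0 = Z,  H_1 = Z.

Order the vertices as v_0 < v_1 < v_2 < v_3 < v_4. Listing each simplex with vertices in this order, K has dimension 1 with simplices:

  0-simplices (5): [v_0], [v_1], [v_2], [v_3], [v_4]
  1-simplices (5): [v_0,v_2], [v_0,v_3], [v_1,v_2], [v_1,v_4], [v_3,v_4]

giving chain groups C_0 ≅ Z^5, C_1 ≅ Z^5.

Boundary ∂_1: C_1 → C_0 is given by ∂[p,q] = [q] − [p]. For instance
  ∂[v_1,v_4] = [v_4] − [v_1].
The resulting 5×5 matrix has rank 4, and its Smith normal form has invariant factors (1,1,1,1).

From H_k ≅ ker(∂_k) / im(∂_{k+1}) we obtain:

  H_0: rank C_0 − rank ∂_1 = 5 − 4 = 1, and the invariant factors of ∂_1 are all 1, so H_0 ≅ Z.
  H_1: rank ker ∂_1 − rank ∂_2 = (5 − 4) − 0 = 1, and there is no ∂_2, so H_1 ≅ Z.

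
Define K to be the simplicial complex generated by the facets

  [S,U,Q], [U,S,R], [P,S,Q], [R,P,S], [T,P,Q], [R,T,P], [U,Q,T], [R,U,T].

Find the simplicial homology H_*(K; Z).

H_0 = Z,  H_1 = 0,  H_2 = Z.

We work with the vertex ordering P < Q < R < S < T < U. The simplices of K, each written with vertices in increasing order, are:

  0-simplices (6): P, Q, R, S, T, U
  1-simplices (12): PQ, PR, PS, PT, QS, QT, QU, RS, RT, RU, SU, TU
  2-simplices (8): PQS, PQT, PRS, PRT, QSU, QTU, RSU, RTU

giving chain groups C_0 ≅ Z^6, C_1 ≅ Z^12, C_2 ≅ Z^8.

∂_1: C_1 → C_0 maps an edge to its endpoints' difference, ∂[p,q] = q − p.
This gives a 6×12 integer matrix of rank 5; reducing to Smith normal form yields diagonal entries (1,1,1,1,1).

Boundary ∂_2: C_2 → C_1 sends each 2-simplex [p,q,r] to [q,r] − [p,r] + [p,q]. For instance
  ∂RSU = SU − RU + RS,
  ∂PRS = RS − PS + PR.
The 12×8 boundary matrix has rank 7 and Smith normal form diag(1,1,1,1,1,1,1).

Now H_k = ker ∂_k / im ∂_{k+1}, so:

  H_0: rank C_0 − rank ∂_1 = 6 − 5 = 1, and the invariant factors of ∂_1 are all 1, so H_0 = Z.
  H_1: rank ker ∂_1 − rank ∂_2 = (12 − 5) − 7 = 0, and the invariant factors of ∂_2 are all 1, so H_1 = 0.
  H_2: rank ker ∂_2 − rank ∂_3 = (8 − 7) − 0 = 1, and there is no ∂_3, so H_2 = Z.

(K is a triangulation of the 2-sphere S^2.)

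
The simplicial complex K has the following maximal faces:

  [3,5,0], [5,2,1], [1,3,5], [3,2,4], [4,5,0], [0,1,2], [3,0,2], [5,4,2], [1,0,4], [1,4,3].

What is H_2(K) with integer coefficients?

H_2 = 0.

Order the vertices as 0 < 1 < 2 < 3 < 4 < 5. Listing each simplex with vertices in this order, K has dimension 2 with simplices:

  0-simplices (6): [0], [1], [2], [3], [4], [5]
  1-simplices (15): [0,1], [0,2], [0,3], [0,4], [0,5], [1,2], [1,3], [1,4], [1,5], [2,3], [2,4], [2,5], [3,4], [3,5], [4,5]
  2-simplices (10): [0,1,2], [0,1,4], [0,2,3], [0,3,5], [0,4,5], [1,2,5], [1,3,4], [1,3,5], [2,3,4], [2,4,5]

Hence C_0 ≅ Z^6, C_1 ≅ Z^15, C_2 ≅ Z^10.

∂_1: C_1 → C_0 sends each edge [p,q] (with p < q) to q − p.
As a 6×15 matrix over Z this has rank 5, with invariant factors (1,1,1,1,1).

∂_2: C_2 → C_1 maps a triangle to the signed sum of its edges. For instance
  ∂[0,2,3] = [2,3] − [0,3] + [0,2],
  ∂[0,4,5] = [4,5] − [0,5] + [0,4].
This gives a 15×10 integer matrix of rank 10; reducing to Smith normal form yields diagonal entries (1,1,1,1,1,1,1,1,1,2).

Now H_k = ker ∂_k / im ∂_{k+1}, so:

  H_2: rank ker ∂_2 − rank ∂_3 = (10 − 10) − 0 = 0, and there is no ∂_3, so H_2 = 0.

(K is a triangulation of the real projective plane RP^2.)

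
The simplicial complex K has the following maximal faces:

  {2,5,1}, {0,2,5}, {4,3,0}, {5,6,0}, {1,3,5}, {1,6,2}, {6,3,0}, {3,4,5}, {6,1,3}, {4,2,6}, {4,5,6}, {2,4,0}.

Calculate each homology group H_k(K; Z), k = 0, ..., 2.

H_0 = Z,  H_1 = Z_2,  H_2 = 0.

Order the vertices as 0 < 1 < 2 < 3 < 4 < 5 < 6. Listing each simplex with vertices in this order, K has dimension 2 with simplices:

  0-simplices (7): [0], [1], [2], [3], [4], [5], [6]
  1-simplices (18): [0,2], [0,3], [0,4], [0,5], [0,6], [1,2], [1,3], [1,5], [1,6], [2,4], [2,5], [2,6], [3,4], [3,5], [3,6], [4,5], [4,6], [5,6]
  2-simplices (12): [0,2,4], [0,2,5], [0,3,4], [0,3,6], [0,5,6], [1,2,5], [1,2,6], [1,3,5], [1,3,6], [2,4,6], [3,4,5], [4,5,6]

Hence C_0 ≅ Z^7, C_1 ≅ Z^18, C_2 ≅ Z^12.

The boundary map ∂_1: C_1 → C_0 sends each edge [p,q] (with p < q) to q − p. For instance
  ∂[2,5] = [5] − [2].
The 7×18 boundary matrix has rank 6 and Smith normal form diag(1,1,1,1,1,1).

∂_2: C_2 → C_1 acts by ∂[p,q,r] = [q,r] − [p,r] + [p,q]. For instance
  ∂[0,3,6] = [3,6] − [0,6] + [0,3],
  ∂[4,5,6] = [5,6] − [4,6] + [4,5].
As a 18×12 matrix over Z this has rank 12, with invariant factors (1,1,1,1,1,1,1,1,1,1,1,2).

Now H_k = ker ∂_k / im ∂_{k+1}, so:

  H_0: rank C_0 − rank ∂_1 = 7 − 6 = 1, and the invariant factors of ∂_1 are all 1, so H_0 ≅ Z.
  H_1: rank ker ∂_1 − rank ∂_2 = (18 − 6) − 12 = 0, and ∂_2 has invariant factor 2 > 1, so H_1 ≅ Z_2.
  H_2: rank ker ∂_2 − rank ∂_3 = (12 − 12) − 0 = 0, and there is no ∂_3, so H_2 ≅ 0.

As a check, the Euler characteristic is 7 − 18 + 12 = 1, which agrees with 1 − 0 + 0 = 1.
(K is a triangulation of the real projective plane RP^2.)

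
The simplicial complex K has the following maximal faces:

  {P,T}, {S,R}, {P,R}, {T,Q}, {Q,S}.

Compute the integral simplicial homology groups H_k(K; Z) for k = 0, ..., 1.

H_0 ≅ Z,  H_1 ≅ Z.

Fix the vertex order P < Q < R < S < T and write every simplex with vertices in increasing order. Then dim K = 1 and the simplices of K are:

  0-simplices (5): P, Q, R, S, T
  1-simplices (5): PR, PT, QS, QT, RS

giving chain groups C_0 ≅ Z^5, C_1 ≅ Z^5.

Boundary ∂_1: C_1 → C_0 is given by ∂[p,q] = [q] − [p].
As a 5×5 matrix over Z this has rank 4, with invariant factors (1,1,1,1).

Now H_k = ker ∂_k / im ∂_{k+1}, so:

  H_0: rank C_0 − rank ∂_1 = 5 − 4 = 1, and the invariant factors of ∂_1 are all 1, so H_0 ≅ Z.
  H_1: rank ker ∂_1 − rank ∂_2 = (5 − 4) − 0 = 1, and there is no ∂_2, so H_1 ≅ Z.

(K is a triangulation of the circle S^1.)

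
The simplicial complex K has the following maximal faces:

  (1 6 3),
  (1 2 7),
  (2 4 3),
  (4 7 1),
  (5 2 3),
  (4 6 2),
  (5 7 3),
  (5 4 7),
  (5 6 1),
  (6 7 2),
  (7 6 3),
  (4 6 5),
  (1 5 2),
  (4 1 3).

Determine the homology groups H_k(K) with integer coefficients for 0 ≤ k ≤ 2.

We work with the vertex ordering 1 < 2 < 3 < 4 < 5 < 6 < 7. The simplices of K, each written with vertices in increasing order, are:

  0-simplices (7): [1], [2], [3], [4], [5], [6], [7]
  1-simplices (21): [1,2], [1,3], [1,4], [1,5], [1,6], [1,7], [2,3], [2,4], [2,5], [2,6], [2,7], [3,4], [3,5], [3,6], [3,7], [4,5], [4,6], [4,7], [5,6], [5,7], [6,7]
  2-simplices (14): [1,2,5], [1,2,7], [1,3,4], [1,3,6], [1,4,7], [1,5,6], [2,3,4], [2,3,5], [2,4,6], [2,6,7], [3,5,7], [3,6,7], [4,5,6], [4,5,7]

so the chain groups are C_0 ≅ Z^7, C_1 ≅ Z^21, C_2 ≅ Z^14.

∂_1: C_1 → C_0 sends each edge [p,q] (with p < q) to q − p.
As a 7×21 matrix over Z this has rank 6, with invariant factors (1,1,1,1,1,1).

∂_2: C_2 → C_1 sends each 2-simplex [p,q,r] to [q,r] − [p,r] + [p,q]. For instance
  ∂[2,6,7] = [6,7] − [2,7] + [2,6],
  ∂[1,3,4] = [3,4] − [1,4] + [1,3].
This gives a 21×14 integer matrix of rank 13; reducing to Smith normal form yields diagonal entries (1,1,1,1,1,1,1,1,1,1,1,1,1).

Now H_k = ker ∂_k / im ∂_{k+1}, so:

  H_0: rank C_0 − rank ∂_1 = 7 − 6 = 1, and the invariant factors of ∂_1 are all 1, so H_0 = Z.
  H_1: rank ker ∂_1 − rank ∂_2 = (21 − 6) − 13 = 2, and the invariant factors of ∂_2 are all 1, so H_1 = Z^2.
  H_2: rank ker ∂_2 − rank ∂_3 = (14 − 13) − 0 = 1, and there is no ∂_3, so H_2 = Z.

As a check, the Euler characteristic is 7 − 21 + 14 = 0, which agrees with 1 − 2 + 1 = 0.

H_0 ≅ Z,  H_1 ≅ Z^2,  H_2 ≅ Z.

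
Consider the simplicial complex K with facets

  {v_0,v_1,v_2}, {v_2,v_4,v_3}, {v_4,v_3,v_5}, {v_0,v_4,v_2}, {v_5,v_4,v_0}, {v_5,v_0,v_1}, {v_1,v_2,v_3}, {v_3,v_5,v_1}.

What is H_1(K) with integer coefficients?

We work with the vertex ordering v_0 < v_1 < v_2 < v_3 < v_4 < v_5. The simplices of K, each written with vertices in increasing order, are:

  0-simplices (6): [v_0], [v_1], [v_2], [v_3], [v_4], [v_5]
  1-simplices (12): [v_0,v_1], [v_0,v_2], [v_0,v_4], [v_0,v_5], [v_1,v_2], [v_1,v_3], [v_1,v_5], [v_2,v_3], [v_2,v_4], [v_3,v_4], [v_3,v_5], [v_4,v_5]
  2-simplices (8): [v_0,v_1,v_2], [v_0,v_1,v_5], [v_0,v_2,v_4], [v_0,v_4,v_5], [v_1,v_2,v_3], [v_1,v_3,v_5], [v_2,v_3,v_4], [v_3,v_4,v_5]

giving chain groups C_0 ≅ Z^6, C_1 ≅ Z^12, C_2 ≅ Z^8.

∂_1: C_1 → C_0 sends each edge [p,q] (with p < q) to q − p. For instance
  ∂[v_0,v_5] = [v_5] − [v_0].
The resulting 6×12 matrix has rank 5, and its Smith normal form has invariant factors (1,1,1,1,1).

The boundary map ∂_2: C_2 → C_1 acts by ∂[p,q,r] = [q,r] − [p,r] + [p,q]. For instance
  ∂[v_0,v_2,v_4] = [v_2,v_4] − [v_0,v_4] + [v_0,v_2],
  ∂[v_2,v_3,v_4] = [v_3,v_4] − [v_2,v_4] + [v_2,v_3].
The 12×8 boundary matrix has rank 7 and Smith normal form diag(1,1,1,1,1,1,1).

Computing H_k = (kernel of ∂_k) / (image of ∂_{k+1}):

  H_1: rank ker ∂_1 − rank ∂_2 = (12 − 5) − 7 = 0, and the invariant factors of ∂_2 are all 1, so H_1 ≅ 0.

H_1 ≅ 0.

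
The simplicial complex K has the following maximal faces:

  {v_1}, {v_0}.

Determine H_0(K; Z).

H_0 ≅ Z^2.

We work with the vertex ordering v_0 < v_1. The simplices of K, each written with vertices in increasing order, are:

  0-simplices (2): [v_0], [v_1]

Hence C_0 ≅ Z^2.

Now H_k = ker ∂_k / im ∂_{k+1}, so:

  H_0: rank C_0 − rank ∂_1 = 2 − 0 = 2, and there is no ∂_1, so H_0 ≅ Z^2.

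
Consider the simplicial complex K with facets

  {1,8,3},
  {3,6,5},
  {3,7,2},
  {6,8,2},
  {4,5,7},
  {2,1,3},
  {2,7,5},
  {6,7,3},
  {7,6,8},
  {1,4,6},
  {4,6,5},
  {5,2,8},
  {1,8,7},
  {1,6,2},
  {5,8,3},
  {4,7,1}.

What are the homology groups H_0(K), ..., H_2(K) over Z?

We work with the vertex ordering 1 < 2 < 3 < 4 < 5 < 6 < 7 < 8. The simplices of K, each written with vertices in increasing order, are:

  0-simplices (8): [1], [2], [3], [4], [5], [6], [7], [8]
  1-simplices (24): (24 of them)
  2-simplices (16): [1,2,3], [1,2,6], [1,3,8], [1,4,6], [1,4,7], [1,7,8], [2,3,7], [2,5,7], [2,5,8], [2,6,8], [3,5,6], [3,5,8], [3,6,7], [4,5,6], [4,5,7], [6,7,8]

so the chain groups are C_0 ≅ Z^8, C_1 ≅ Z^24, C_2 ≅ Z^16.

The boundary map ∂_1: C_1 → C_0 maps an edge to its endpoints' difference, ∂[p,q] = q − p.
As a 8×24 matrix over Z this has rank 7, with invariant factors (1,1,1,1,1,1,1).

Boundary ∂_2: C_2 → C_1 acts by ∂[p,q,r] = [q,r] − [p,r] + [p,q]. For instance
  ∂[1,3,8] = [3,8] − [1,8] + [1,3],
  ∂[2,5,8] = [5,8] − [2,8] + [2,5].
As a 24×16 matrix over Z this has rank 15, with invariant factors (1,1,1,1,1,1,1,1,1,1,1,1,1,1,1).

Reading off H_k = ker ∂_k / im ∂_{k+1}:

  H_0: rank C_0 − rank ∂_1 = 8 − 7 = 1, and the invariant factors of ∂_1 are all 1, so H_0 ≅ Z.
  H_1: rank ker ∂_1 − rank ∂_2 = (24 − 7) − 15 = 2, and the invariant factors of ∂_2 are all 1, so H_1 ≅ Z^2.
  H_2: rank ker ∂_2 − rank ∂_3 = (16 − 15) − 0 = 1, and there is no ∂_3, so H_2 ≅ Z.

As a check, the Euler characteristic is 8 − 24 + 16 = 0, which agrees with 1 − 2 + 1 = 0.

H_0 = Z,  H_1 = Z^2,  H_2 = Z.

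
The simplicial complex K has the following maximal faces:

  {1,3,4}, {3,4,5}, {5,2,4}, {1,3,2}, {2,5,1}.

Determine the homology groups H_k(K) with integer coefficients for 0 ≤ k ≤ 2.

Fix the vertex order 1 < 2 < 3 < 4 < 5 and write every simplex with vertices in increasing order. Then dim K = 2 and the simplices of K are:

  0-simplices (5): [1], [2], [3], [4], [5]
  1-simplices (10): [1,2], [1,3], [1,4], [1,5], [2,3], [2,4], [2,5], [3,4], [3,5], [4,5]
  2-simplices (5): [1,2,3], [1,2,5], [1,3,4], [2,4,5], [3,4,5]

so the chain groups are C_0 ≅ Z^5, C_1 ≅ Z^10, C_2 ≅ Z^5.

Boundary ∂_1: C_1 → C_0 is given by ∂[p,q] = [q] − [p]. For instance
  ∂[3,4] = [4] − [3].
This gives a 5×10 integer matrix of rank 4; reducing to Smith normal form yields diagonal entries (1,1,1,1).

The boundary map ∂_2: C_2 → C_1 maps a triangle to the signed sum of its edges. For instance
  ∂[1,2,3] = [2,3] − [1,3] + [1,2],
  ∂[2,4,5] = [4,5] − [2,5] + [2,4].
This gives a 10×5 integer matrix of rank 5; reducing to Smith normal form yields diagonal entries (1,1,1,1,1).

Now H_k = ker ∂_k / im ∂_{k+1}, so:

  H_0: rank C_0 − rank ∂_1 = 5 − 4 = 1, and the invariant factors of ∂_1 are all 1, so H_0 = Z.
  H_1: rank ker ∂_1 − rank ∂_2 = (10 − 4) − 5 = 1, and the invariant factors of ∂_2 are all 1, so H_1 = Z.
  H_2: rank ker ∂_2 − rank ∂_3 = (5 − 5) − 0 = 0, and there is no ∂_3, so H_2 = 0.

H_0 ≅ Z,  H_1 ≅ Z,  H_2 = 0.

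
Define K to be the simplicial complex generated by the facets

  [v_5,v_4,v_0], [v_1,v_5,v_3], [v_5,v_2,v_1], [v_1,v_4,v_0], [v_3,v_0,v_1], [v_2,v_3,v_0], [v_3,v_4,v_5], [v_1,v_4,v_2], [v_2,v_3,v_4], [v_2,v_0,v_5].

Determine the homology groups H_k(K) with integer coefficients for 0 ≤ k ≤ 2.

Fix the vertex order v_0 < v_1 < v_2 < v_3 < v_4 < v_5 and write every simplex with vertices in increasing order. Then dim K = 2 and the simplices of K are:

  0-simplices (6): [v_0], [v_1], [v_2], [v_3], [v_4], [v_5]
  1-simplices (15): (15 of them)
  2-simplices (10): [v_0,v_1,v_3], [v_0,v_1,v_4], [v_0,v_2,v_3], [v_0,v_2,v_5], [v_0,v_4,v_5], [v_1,v_2,v_4], [v_1,v_2,v_5], [v_1,v_3,v_5], [v_2,v_3,v_4], [v_3,v_4,v_5]

giving chain groups C_0 ≅ Z^6, C_1 ≅ Z^15, C_2 ≅ Z^10.

Boundary ∂_1: C_1 → C_0 sends each edge [p,q] (with p < q) to q − p.
As a 6×15 matrix over Z this has rank 5, with invariant factors (1,1,1,1,1).

Boundary ∂_2: C_2 → C_1 maps a triangle to the signed sum of its edges. For instance
  ∂[v_0,v_1,v_4] = [v_1,v_4] − [v_0,v_4] + [v_0,v_1],
  ∂[v_0,v_2,v_5] = [v_2,v_5] − [v_0,v_5] + [v_0,v_2].
The resulting 15×10 matrix has rank 10, and its Smith normal form has invariant factors (1,1,1,1,1,1,1,1,1,2).

Computing H_k = (kernel of ∂_k) / (image of ∂_{k+1}):

  H_0: rank C_0 − rank ∂_1 = 6 − 5 = 1, and the invariant factors of ∂_1 are all 1, so H_0 ≅ Z.
  H_1: rank ker ∂_1 − rank ∂_2 = (15 − 5) − 10 = 0, and ∂_2 has invariant factor 2 > 1, so H_1 ≅ Z/2Z.
  H_2: rank ker ∂_2 − rank ∂_3 = (10 − 10) − 0 = 0, and there is no ∂_3, so H_2 ≅ 0.

As a check, the Euler characteristic is 6 − 15 + 10 = 1, which agrees with 1 − 0 + 0 = 1.
(K is a triangulation of the real projective plane RP^2.)

H_0 ≅ Z,  H_1 ≅ Z/2Z,  H_2 = 0.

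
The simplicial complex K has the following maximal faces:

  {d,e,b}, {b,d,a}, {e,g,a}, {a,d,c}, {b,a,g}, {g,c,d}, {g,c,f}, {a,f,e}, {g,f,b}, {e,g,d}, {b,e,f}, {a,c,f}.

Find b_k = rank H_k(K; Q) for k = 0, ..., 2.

b_0 = 1, b_1 = 0, b_2 = 0.

We work with the vertex ordering a < b < c < d < e < f < g. The simplices of K, each written with vertices in increasing order, are:

  0-simplices (7): a, b, c, d, e, f, g
  1-simplices (18): ab, ac, ad, ae, af, ag, bd, be, bf, bg, cd, cf, cg, de, dg, ef, eg, fg
  2-simplices (12): abd, abg, acd, acf, aef, aeg, bde, bef, bfg, cdg, cfg, deg

Hence C_0 ≅ Z^7, C_1 ≅ Z^18, C_2 ≅ Z^12.

Boundary ∂_1: C_1 → C_0 is given by ∂[p,q] = [q] − [p]. For instance
  ∂ab = b − a.
The resulting 7×18 matrix has rank 6, and its Smith normal form has invariant factors (1,1,1,1,1,1).

Boundary ∂_2: C_2 → C_1 sends each 2-simplex [p,q,r] to [q,r] − [p,r] + [p,q]. For instance
  ∂cdg = dg − cg + cd,
  ∂acf = cf − af + ac.
As a 18×12 matrix over Z this has rank 12, with invariant factors (1,1,1,1,1,1,1,1,1,1,1,2).

Now H_k = ker ∂_k / im ∂_{k+1}, so:

  H_0: rank C_0 − rank ∂_1 = 7 − 6 = 1, and the invariant factors of ∂_1 are all 1, so H_0 ≅ Z.
  H_1: rank ker ∂_1 − rank ∂_2 = (18 − 6) − 12 = 0, and ∂_2 has invariant factor 2 > 1, so H_1 ≅ Z/2Z.
  H_2: rank ker ∂_2 − rank ∂_3 = (12 − 12) − 0 = 0, and there is no ∂_3, so H_2 ≅ 0.

Hence the Betti numbers are b_0 = 1, b_1 = 0, b_2 = 0.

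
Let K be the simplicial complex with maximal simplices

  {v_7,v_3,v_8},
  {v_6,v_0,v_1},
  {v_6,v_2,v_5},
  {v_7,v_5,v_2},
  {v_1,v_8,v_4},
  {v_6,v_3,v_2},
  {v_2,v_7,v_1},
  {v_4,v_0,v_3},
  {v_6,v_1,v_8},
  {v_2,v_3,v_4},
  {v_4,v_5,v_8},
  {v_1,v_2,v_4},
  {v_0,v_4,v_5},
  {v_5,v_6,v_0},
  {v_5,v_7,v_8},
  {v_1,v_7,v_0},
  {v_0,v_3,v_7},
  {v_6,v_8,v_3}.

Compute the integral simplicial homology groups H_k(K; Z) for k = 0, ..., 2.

H_0 ≅ Z,  H_1 ≅ Z^2,  H_2 ≅ Z.

Take the total order v_0 < v_1 < v_2 < v_3 < v_4 < v_5 < v_6 < v_7 < v_8 on the vertex set. Then K (dimension 2) consists of the simplices:

  0-simplices (9): [v_0], [v_1], [v_2], [v_3], [v_4], [v_5], [v_6], [v_7], [v_8]
  1-simplices (27): (27 of them)
  2-simplices (18): (18 of them)

Hence C_0 ≅ Z^9, C_1 ≅ Z^27, C_2 ≅ Z^18.

Boundary ∂_1: C_1 → C_0 maps an edge to its endpoints' difference, ∂[p,q] = q − p.
The resulting 9×27 matrix has rank 8, and its Smith normal form has invariant factors (1,1,1,1,1,1,1,1).

Boundary ∂_2: C_2 → C_1 acts by ∂[p,q,r] = [q,r] − [p,r] + [p,q]. For instance
  ∂[v_0,v_4,v_5] = [v_4,v_5] − [v_0,v_5] + [v_0,v_4],
  ∂[v_1,v_2,v_4] = [v_2,v_4] − [v_1,v_4] + [v_1,v_2].
As a 27×18 matrix over Z this has rank 17, with invariant factors (1,1,1,1,1,1,1,1,1,1,1,1,1,1,1,1,1).

From H_k ≅ ker(∂_k) / im(∂_{k+1}) we obtain:

  H_0: rank C_0 − rank ∂_1 = 9 − 8 = 1, and the invariant factors of ∂_1 are all 1, so H_0 = Z.
  H_1: rank ker ∂_1 − rank ∂_2 = (27 − 8) − 17 = 2, and the invariant factors of ∂_2 are all 1, so H_1 = Z^2.
  H_2: rank ker ∂_2 − rank ∂_3 = (18 − 17) − 0 = 1, and there is no ∂_3, so H_2 = Z.

As a check, the Euler characteristic is 9 − 27 + 18 = 0, which agrees with 1 − 2 + 1 = 0.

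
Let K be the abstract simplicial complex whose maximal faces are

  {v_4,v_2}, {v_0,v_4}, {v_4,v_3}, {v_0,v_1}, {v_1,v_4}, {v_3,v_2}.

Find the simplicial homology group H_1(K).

We work with the vertex ordering v_0 < v_1 < v_2 < v_3 < v_4. The simplices of K, each written with vertices in increasing order, are:

  0-simplices (5): [v_0], [v_1], [v_2], [v_3], [v_4]
  1-simplices (6): [v_0,v_1], [v_0,v_4], [v_1,v_4], [v_2,v_3], [v_2,v_4], [v_3,v_4]

Hence C_0 ≅ Z^5, C_1 ≅ Z^6.

Boundary ∂_1: C_1 → C_0 sends each edge [p,q] (with p < q) to q − p.
This gives a 5×6 integer matrix of rank 4; reducing to Smith normal form yields diagonal entries (1,1,1,1).

Computing H_k = (kernel of ∂_k) / (image of ∂_{k+1}):

  H_1: rank ker ∂_1 − rank ∂_2 = (6 − 4) − 0 = 2, and there is no ∂_2, so H_1 = Z^2.

H_1 = Z^2.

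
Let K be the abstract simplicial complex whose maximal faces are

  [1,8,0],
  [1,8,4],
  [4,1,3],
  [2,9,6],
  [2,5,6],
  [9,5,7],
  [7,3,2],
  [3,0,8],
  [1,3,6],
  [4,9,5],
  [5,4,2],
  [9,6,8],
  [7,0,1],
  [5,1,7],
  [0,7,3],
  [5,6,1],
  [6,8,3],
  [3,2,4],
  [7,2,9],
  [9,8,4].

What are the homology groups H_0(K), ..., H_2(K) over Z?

Fix the vertex order 0 < 1 < 2 < 3 < 4 < 5 < 6 < 7 < 8 < 9 and write every simplex with vertices in increasing order. Then dim K = 2 and the simplices of K are:

  0-simplices (10): [0], [1], [2], [3], [4], [5], [6], [7], [8], [9]
  1-simplices (30): (30 of them)
  2-simplices (20): (20 of them)

giving chain groups C_0 ≅ Z^10, C_1 ≅ Z^30, C_2 ≅ Z^20.

The boundary map ∂_1: C_1 → C_0 sends each edge [p,q] (with p < q) to q − p.
The 10×30 boundary matrix has rank 9 and Smith normal form diag(1,1,1,1,1,1,1,1,1).

The boundary map ∂_2: C_2 → C_1 sends each 2-simplex [p,q,r] to [q,r] − [p,r] + [p,q]. For instance
  ∂[0,1,8] = [1,8] − [0,8] + [0,1],
  ∂[2,4,5] = [4,5] − [2,5] + [2,4].
As a 30×20 matrix over Z this has rank 20, with invariant factors (1,1,1,1,1,1,1,1,1,1,1,1,1,1,1,1,1,1,1,2).

Now H_k = ker ∂_k / im ∂_{k+1}, so:

  H_0: rank C_0 − rank ∂_1 = 10 − 9 = 1, and the invariant factors of ∂_1 are all 1, so H_0 = Z.
  H_1: rank ker ∂_1 − rank ∂_2 = (30 − 9) − 20 = 1, and ∂_2 has invariant factor 2 > 1, so H_1 = Z ⊕ Z_2.
  H_2: rank ker ∂_2 − rank ∂_3 = (20 − 20) − 0 = 0, and there is no ∂_3, so H_2 = 0.

As a check, the Euler characteristic is 10 − 30 + 20 = 0, which agrees with 1 − 1 + 0 = 0.

H_0 ≅ Z,  H_1 ≅ Z ⊕ Z_2,  H_2 = 0.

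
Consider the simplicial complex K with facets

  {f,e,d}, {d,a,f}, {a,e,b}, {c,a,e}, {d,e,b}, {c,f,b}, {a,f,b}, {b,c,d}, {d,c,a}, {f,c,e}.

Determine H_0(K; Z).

H_0 = Z.

Take the total order a < b < c < d < e < f on the vertex set. Then K (dimension 2) consists of the simplices:

  0-simplices (6): a, b, c, d, e, f
  1-simplices (15): ab, ac, ad, ae, af, bc, bd, be, bf, cd, ce, cf, de, df, ef
  2-simplices (10): abe, abf, acd, ace, adf, bcd, bcf, bde, cef, def

so the chain groups are C_0 ≅ Z^6, C_1 ≅ Z^15, C_2 ≅ Z^10.

The boundary map ∂_1: C_1 → C_0 is given by ∂[p,q] = [q] − [p]. For instance
  ∂ef = f − e.
The 6×15 boundary matrix has rank 5 and Smith normal form diag(1,1,1,1,1).

∂_2: C_2 → C_1 maps a triangle to the signed sum of its edges. For instance
  ∂acd = cd − ad + ac,
  ∂cef = ef − cf + ce.
The resulting 15×10 matrix has rank 10, and its Smith normal form has invariant factors (1,1,1,1,1,1,1,1,1,2).

Now H_k = ker ∂_k / im ∂_{k+1}, so:

  H_0: rank C_0 − rank ∂_1 = 6 − 5 = 1, and the invariant factors of ∂_1 are all 1, so H_0 ≅ Z.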